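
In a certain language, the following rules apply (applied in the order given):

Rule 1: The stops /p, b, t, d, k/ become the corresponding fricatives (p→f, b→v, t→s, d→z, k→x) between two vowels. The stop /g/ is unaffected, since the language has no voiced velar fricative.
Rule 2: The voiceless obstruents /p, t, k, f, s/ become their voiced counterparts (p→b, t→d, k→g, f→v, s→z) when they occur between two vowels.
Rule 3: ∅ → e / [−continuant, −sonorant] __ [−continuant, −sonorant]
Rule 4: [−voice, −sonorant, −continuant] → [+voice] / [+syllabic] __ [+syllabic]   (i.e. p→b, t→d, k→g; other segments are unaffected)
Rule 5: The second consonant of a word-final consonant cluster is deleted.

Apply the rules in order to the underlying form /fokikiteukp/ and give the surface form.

foxixizeugep

Rule 1 (intervocalic spirantization): /k/ is a stop between vowels /o/ and /i/, so it spirantizes to the fricative [x]. /k/ is a stop between vowels /i/ and /i/, so it spirantizes to the fricative [x]. /t/ is a stop between vowels /i/ and /e/, so it spirantizes to the fricative [s]. /fokikiteukp/ → foxixiseukp.
Rule 2 (intervocalic voicing): /s/ is a voiceless obstruent between vowels /i/ and /e/, so it voices to [z]. /foxixiseukp/ → foxixizeukp.
Rule 3 (stop-cluster e-epenthesis): /k/ and /p/ form a stop–stop cluster, so [e] is inserted between them. /foxixizeukp/ → foxixizeukep.
Rule 4 (intervocalic voicing): /k/ is a voiceless stop between vowels /u/ and /e/, so it voices to [g]. /foxixizeukep/ → foxixizeugep.
Rule 5 (final cluster simplification): no segment meets the environment; /foxixizeugep/ is unchanged.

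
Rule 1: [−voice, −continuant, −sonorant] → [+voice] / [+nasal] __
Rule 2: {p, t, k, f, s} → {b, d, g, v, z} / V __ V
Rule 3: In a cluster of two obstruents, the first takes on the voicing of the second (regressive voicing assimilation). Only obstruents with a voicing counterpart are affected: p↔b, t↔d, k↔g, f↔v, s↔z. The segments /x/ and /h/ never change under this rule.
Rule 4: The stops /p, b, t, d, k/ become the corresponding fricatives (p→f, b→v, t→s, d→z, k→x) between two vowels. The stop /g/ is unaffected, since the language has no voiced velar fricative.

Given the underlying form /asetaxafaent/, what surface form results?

Rule 1 (post-nasal voicing): /t/ is a voiceless stop immediately after the nasal /n/, so it voices to [d]. /asetaxafaent/ → asetaxafaend.
Rule 2 (intervocalic voicing): /s/ is a voiceless obstruent between vowels /a/ and /e/, so it voices to [z]. /t/ is a voiceless obstruent between vowels /e/ and /a/, so it voices to [d]. /f/ is a voiceless obstruent between vowels /a/ and /a/, so it voices to [v]. /asetaxafaend/ → azedaxavaend.
Rule 3 (regressive voicing assimilation): no segment meets the environment; /azedaxavaend/ is unchanged.
Rule 4 (intervocalic spirantization): /d/ is a stop between vowels /e/ and /a/, so it spirantizes to the fricative [z]. /azedaxavaend/ → azezaxavaend.

azezaxavaend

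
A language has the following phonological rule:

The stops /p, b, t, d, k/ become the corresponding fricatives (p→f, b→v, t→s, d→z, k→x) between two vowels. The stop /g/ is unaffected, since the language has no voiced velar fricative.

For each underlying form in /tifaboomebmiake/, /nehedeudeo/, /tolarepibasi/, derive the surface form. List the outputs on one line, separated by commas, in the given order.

tifavoomebmiaxe, nehezeuzeo, tolarefivasi

/tifaboomebmiake/: /b/ is a stop between vowels /a/ and /o/, so it spirantizes to the fricative [v]. /k/ is a stop between vowels /a/ and /e/, so it spirantizes to the fricative [x]. → [tifavoomebmiaxe].
/nehedeudeo/: /d/ is a stop between vowels /e/ and /e/, so it spirantizes to the fricative [z]. /d/ is a stop between vowels /u/ and /e/, so it spirantizes to the fricative [z]. → [nehezeuzeo].
/tolarepibasi/: /p/ is a stop between vowels /e/ and /i/, so it spirantizes to the fricative [f]. /b/ is a stop between vowels /i/ and /a/, so it spirantizes to the fricative [v]. → [tolarefivasi].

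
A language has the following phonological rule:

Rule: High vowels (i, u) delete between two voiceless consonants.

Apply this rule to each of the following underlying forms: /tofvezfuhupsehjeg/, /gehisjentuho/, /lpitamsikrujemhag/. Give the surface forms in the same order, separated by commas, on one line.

tofvezfhpsehjeg, gehsjentho, lptamskrujemhag

/tofvezfuhupsehjeg/: /u/ is a high vowel flanked by voiceless consonants /f/ and /h/, so it deletes. /u/ is a high vowel flanked by voiceless consonants /h/ and /p/, so it deletes. → [tofvezfhpsehjeg].
/gehisjentuho/: /i/ is a high vowel flanked by voiceless consonants /h/ and /s/, so it deletes. /u/ is a high vowel flanked by voiceless consonants /t/ and /h/, so it deletes. → [gehsjentho].
/lpitamsikrujemhag/: /i/ is a high vowel flanked by voiceless consonants /p/ and /t/, so it deletes. /i/ is a high vowel flanked by voiceless consonants /s/ and /k/, so it deletes. → [lptamskrujemhag].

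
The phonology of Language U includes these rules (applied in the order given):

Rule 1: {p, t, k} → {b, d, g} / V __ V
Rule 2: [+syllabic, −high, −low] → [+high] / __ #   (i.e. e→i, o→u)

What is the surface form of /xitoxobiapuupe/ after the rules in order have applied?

xidoxobiabuubi

Rule 1 (intervocalic voicing): /t/ is a voiceless stop between vowels /i/ and /o/, so it voices to [d]. /p/ is a voiceless stop between vowels /a/ and /u/, so it voices to [b]. /p/ is a voiceless stop between vowels /u/ and /e/, so it voices to [b]. /xitoxobiapuupe/ → xidoxobiabuube.
Rule 2 (final vowel raising): /e/ is a mid vowel in word-final position, so it raises to [i]. /xidoxobiabuube/ → xidoxobiabuubi.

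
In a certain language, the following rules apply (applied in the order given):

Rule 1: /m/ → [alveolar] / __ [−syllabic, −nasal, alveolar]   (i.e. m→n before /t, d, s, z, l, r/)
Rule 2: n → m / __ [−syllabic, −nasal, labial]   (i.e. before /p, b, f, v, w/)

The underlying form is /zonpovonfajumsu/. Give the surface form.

zompovomfajunsu

Rule 1 (nasal place assimilation): /m/ precedes the alveolar consonant /s/, so it assimilates in place to [n]. /zonpovonfajumsu/ → zonpovonfajunsu.
Rule 2 (nasal place assimilation): /n/ precedes the labial consonant /p/, so it assimilates in place to [m]. /n/ precedes the labial consonant /f/, so it assimilates in place to [m]. /zonpovonfajunsu/ → zompovomfajunsu.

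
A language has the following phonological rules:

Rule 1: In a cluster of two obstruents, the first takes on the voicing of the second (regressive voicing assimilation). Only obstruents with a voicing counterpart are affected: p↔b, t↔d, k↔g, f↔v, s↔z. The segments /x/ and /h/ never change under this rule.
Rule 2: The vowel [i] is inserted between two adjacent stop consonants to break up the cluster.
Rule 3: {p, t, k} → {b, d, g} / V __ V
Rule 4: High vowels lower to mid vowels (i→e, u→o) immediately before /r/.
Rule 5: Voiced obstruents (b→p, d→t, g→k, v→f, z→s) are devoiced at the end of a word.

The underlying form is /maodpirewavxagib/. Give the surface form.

maodiberewafxagip

Rule 1 (regressive voicing assimilation): /d/ precedes the voiceless obstruent /p/, so it devoices to [t] by assimilation. /v/ precedes the voiceless obstruent /x/, so it devoices to [f] by assimilation. /maodpirewavxagib/ → maotpirewafxagib.
Rule 2 (stop-cluster i-epenthesis): /t/ and /p/ form a stop–stop cluster, so [i] is inserted between them. /maotpirewafxagib/ → maotipirewafxagib.
Rule 3 (intervocalic voicing): /t/ is a voiceless stop between vowels /o/ and /i/, so it voices to [d]. /p/ is a voiceless stop between vowels /i/ and /i/, so it voices to [b]. /maotipirewafxagib/ → maodibirewafxagib.
Rule 4 (pre-rhotic lowering): /i/ is a high vowel immediately before /r/, so it lowers to [e]. /maodibirewafxagib/ → maodiberewafxagib.
Rule 5 (final devoicing): /b/ is a voiced obstruent in word-final position, so it devoices to [p]. /maodiberewafxagib/ → maodiberewafxagip.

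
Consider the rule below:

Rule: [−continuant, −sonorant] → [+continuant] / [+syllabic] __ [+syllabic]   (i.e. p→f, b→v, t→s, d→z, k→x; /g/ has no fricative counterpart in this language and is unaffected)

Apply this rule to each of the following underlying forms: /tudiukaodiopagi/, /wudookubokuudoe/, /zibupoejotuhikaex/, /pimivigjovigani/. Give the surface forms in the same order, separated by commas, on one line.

tuziuxaoziofagi, wuzooxuvoxuuzoe, zivufoejosuhixaex, pimivigjovigani

/tudiukaodiopagi/: /d/ is a stop between vowels /u/ and /i/, so it spirantizes to the fricative [z]. /k/ is a stop between vowels /u/ and /a/, so it spirantizes to the fricative [x]. /d/ is a stop between vowels /o/ and /i/, so it spirantizes to the fricative [z]. /p/ is a stop between vowels /o/ and /a/, so it spirantizes to the fricative [f]. → [tuziuxaoziofagi].
/wudookubokuudoe/: /d/ is a stop between vowels /u/ and /o/, so it spirantizes to the fricative [z]. /k/ is a stop between vowels /o/ and /u/, so it spirantizes to the fricative [x]. /b/ is a stop between vowels /u/ and /o/, so it spirantizes to the fricative [v]. /k/ is a stop between vowels /o/ and /u/, so it spirantizes to the fricative [x]. /d/ is a stop between vowels /u/ and /o/, so it spirantizes to the fricative [z]. → [wuzooxuvoxuuzoe].
/zibupoejotuhikaex/: /b/ is a stop between vowels /i/ and /u/, so it spirantizes to the fricative [v]. /p/ is a stop between vowels /u/ and /o/, so it spirantizes to the fricative [f]. /t/ is a stop between vowels /o/ and /u/, so it spirantizes to the fricative [s]. /k/ is a stop between vowels /i/ and /a/, so it spirantizes to the fricative [x]. → [zivufoejosuhixaex].
/pimivigjovigani/: the rule's environment is not met; surfaces unchanged as [pimivigjovigani].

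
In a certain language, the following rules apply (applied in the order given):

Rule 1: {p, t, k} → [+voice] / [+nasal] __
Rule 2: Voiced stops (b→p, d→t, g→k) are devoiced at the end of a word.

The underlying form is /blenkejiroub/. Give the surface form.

blengejiroup

Rule 1 (post-nasal voicing): /k/ is a voiceless stop immediately after the nasal /n/, so it voices to [g]. /blenkejiroub/ → blengejiroub.
Rule 2 (final devoicing): /b/ is a voiced stop in word-final position, so it devoices to [p]. /blengejiroub/ → blengejiroup.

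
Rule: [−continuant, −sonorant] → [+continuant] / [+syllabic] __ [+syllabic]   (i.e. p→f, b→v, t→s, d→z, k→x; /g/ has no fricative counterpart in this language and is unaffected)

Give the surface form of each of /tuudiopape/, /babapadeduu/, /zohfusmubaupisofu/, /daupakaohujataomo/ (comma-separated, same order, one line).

tuuziofafe, bavafazezuu, zohfusmuvaufisofu, daufaxaohujasaomo

/tuudiopape/: /d/ is a stop between vowels /u/ and /i/, so it spirantizes to the fricative [z]. /p/ is a stop between vowels /o/ and /a/, so it spirantizes to the fricative [f]. /p/ is a stop between vowels /a/ and /e/, so it spirantizes to the fricative [f]. → [tuuziofafe].
/babapadeduu/: /b/ is a stop between vowels /a/ and /a/, so it spirantizes to the fricative [v]. /p/ is a stop between vowels /a/ and /a/, so it spirantizes to the fricative [f]. /d/ is a stop between vowels /a/ and /e/, so it spirantizes to the fricative [z]. /d/ is a stop between vowels /e/ and /u/, so it spirantizes to the fricative [z]. → [bavafazezuu].
/zohfusmubaupisofu/: /b/ is a stop between vowels /u/ and /a/, so it spirantizes to the fricative [v]. /p/ is a stop between vowels /u/ and /i/, so it spirantizes to the fricative [f]. → [zohfusmuvaufisofu].
/daupakaohujataomo/: /p/ is a stop between vowels /u/ and /a/, so it spirantizes to the fricative [f]. /k/ is a stop between vowels /a/ and /a/, so it spirantizes to the fricative [x]. /t/ is a stop between vowels /a/ and /a/, so it spirantizes to the fricative [s]. → [daufaxaohujasaomo].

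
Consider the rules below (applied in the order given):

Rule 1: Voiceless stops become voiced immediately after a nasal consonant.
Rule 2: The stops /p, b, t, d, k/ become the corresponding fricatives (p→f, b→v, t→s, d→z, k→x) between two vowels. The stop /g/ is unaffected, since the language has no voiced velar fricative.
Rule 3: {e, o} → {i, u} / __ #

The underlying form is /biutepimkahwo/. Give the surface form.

biusefimgahwu

Rule 1 (post-nasal voicing): /k/ is a voiceless stop immediately after the nasal /m/, so it voices to [g]. /biutepimkahwo/ → biutepimgahwo.
Rule 2 (intervocalic spirantization): /t/ is a stop between vowels /u/ and /e/, so it spirantizes to the fricative [s]. /p/ is a stop between vowels /e/ and /i/, so it spirantizes to the fricative [f]. /biutepimgahwo/ → biusefimgahwo.
Rule 3 (final vowel raising): /o/ is a mid vowel in word-final position, so it raises to [u]. /biusefimgahwo/ → biusefimgahwu.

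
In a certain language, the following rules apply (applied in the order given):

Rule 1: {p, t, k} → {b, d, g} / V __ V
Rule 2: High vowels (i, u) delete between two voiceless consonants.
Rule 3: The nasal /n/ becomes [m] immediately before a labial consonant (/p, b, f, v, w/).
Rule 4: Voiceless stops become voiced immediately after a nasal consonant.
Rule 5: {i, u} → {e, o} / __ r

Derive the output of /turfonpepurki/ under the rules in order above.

torfombeborki

Rule 1 (intervocalic voicing): /p/ is a voiceless stop between vowels /e/ and /u/, so it voices to [b]. /turfonpepurki/ → turfonpeburki.
Rule 2 (high vowel syncope): no segment meets the environment; /turfonpeburki/ is unchanged.
Rule 3 (nasal place assimilation): /n/ precedes the labial consonant /p/, so it assimilates in place to [m]. /turfonpeburki/ → turfompeburki.
Rule 4 (post-nasal voicing): /p/ is a voiceless stop immediately after the nasal /m/, so it voices to [b]. /turfompeburki/ → turfombeburki.
Rule 5 (pre-rhotic lowering): /u/ is a high vowel immediately before /r/, so it lowers to [o]. /u/ is a high vowel immediately before /r/, so it lowers to [o]. /turfombeburki/ → torfombeborki.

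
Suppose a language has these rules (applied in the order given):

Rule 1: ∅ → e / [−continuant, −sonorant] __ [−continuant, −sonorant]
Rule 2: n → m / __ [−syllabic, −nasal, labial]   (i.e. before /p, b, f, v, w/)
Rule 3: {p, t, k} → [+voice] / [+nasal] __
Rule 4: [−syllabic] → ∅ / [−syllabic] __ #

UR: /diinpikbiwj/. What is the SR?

Rule 1 (stop-cluster e-epenthesis): /k/ and /b/ form a stop–stop cluster, so [e] is inserted between them. /diinpikbiwj/ → diinpikebiwj.
Rule 2 (nasal place assimilation): /n/ precedes the labial consonant /p/, so it assimilates in place to [m]. /diinpikebiwj/ → diimpikebiwj.
Rule 3 (post-nasal voicing): /p/ is a voiceless stop immediately after the nasal /m/, so it voices to [b]. /diimpikebiwj/ → diimbikebiwj.
Rule 4 (final cluster simplification): /j/ is the second consonant of a word-final cluster /wj/, so it deletes. /diimbikebiwj/ → diimbikebiw.

diimbikebiw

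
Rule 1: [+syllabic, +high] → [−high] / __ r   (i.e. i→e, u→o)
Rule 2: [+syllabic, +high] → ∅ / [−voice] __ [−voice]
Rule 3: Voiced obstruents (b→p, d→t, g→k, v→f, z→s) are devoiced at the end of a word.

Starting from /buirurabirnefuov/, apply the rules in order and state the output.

buerorabernefuof

Rule 1 (pre-rhotic lowering): /i/ is a high vowel immediately before /r/, so it lowers to [e]. /u/ is a high vowel immediately before /r/, so it lowers to [o]. /i/ is a high vowel immediately before /r/, so it lowers to [e]. /buirurabirnefuov/ → buerorabernefuov.
Rule 2 (high vowel syncope): no segment meets the environment; /buerorabernefuov/ is unchanged.
Rule 3 (final devoicing): /v/ is a voiced obstruent in word-final position, so it devoices to [f]. /buerorabernefuov/ → buerorabernefuof.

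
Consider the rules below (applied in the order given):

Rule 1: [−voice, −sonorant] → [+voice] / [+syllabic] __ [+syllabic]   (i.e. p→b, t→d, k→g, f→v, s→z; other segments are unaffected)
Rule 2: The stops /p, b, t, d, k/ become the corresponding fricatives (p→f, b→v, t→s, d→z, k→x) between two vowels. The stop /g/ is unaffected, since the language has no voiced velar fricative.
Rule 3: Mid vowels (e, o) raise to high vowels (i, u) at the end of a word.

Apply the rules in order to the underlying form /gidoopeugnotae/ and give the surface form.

Rule 1 (intervocalic voicing): /p/ is a voiceless obstruent between vowels /o/ and /e/, so it voices to [b]. /t/ is a voiceless obstruent between vowels /o/ and /a/, so it voices to [d]. /gidoopeugnotae/ → gidoobeugnodae.
Rule 2 (intervocalic spirantization): /d/ is a stop between vowels /i/ and /o/, so it spirantizes to the fricative [z]. /b/ is a stop between vowels /o/ and /e/, so it spirantizes to the fricative [v]. /d/ is a stop between vowels /o/ and /a/, so it spirantizes to the fricative [z]. /gidoobeugnodae/ → gizooveugnozae.
Rule 3 (final vowel raising): /e/ is a mid vowel in word-final position, so it raises to [i]. /gizooveugnozae/ → gizooveugnozai.

gizooveugnozai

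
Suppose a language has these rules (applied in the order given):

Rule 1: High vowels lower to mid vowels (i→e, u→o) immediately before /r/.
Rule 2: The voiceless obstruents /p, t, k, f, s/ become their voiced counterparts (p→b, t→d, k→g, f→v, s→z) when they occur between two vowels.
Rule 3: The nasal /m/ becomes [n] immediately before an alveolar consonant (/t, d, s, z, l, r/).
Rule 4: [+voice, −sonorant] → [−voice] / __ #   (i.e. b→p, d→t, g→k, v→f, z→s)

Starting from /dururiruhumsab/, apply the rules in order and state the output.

dororeruhunsap

Rule 1 (pre-rhotic lowering): /u/ is a high vowel immediately before /r/, so it lowers to [o]. /u/ is a high vowel immediately before /r/, so it lowers to [o]. /i/ is a high vowel immediately before /r/, so it lowers to [e]. /dururiruhumsab/ → dororeruhumsab.
Rule 2 (intervocalic voicing): no segment meets the environment; /dororeruhumsab/ is unchanged.
Rule 3 (nasal place assimilation): /m/ precedes the alveolar consonant /s/, so it assimilates in place to [n]. /dororeruhumsab/ → dororeruhunsab.
Rule 4 (final devoicing): /b/ is a voiced obstruent in word-final position, so it devoices to [p]. /dororeruhunsab/ → dororeruhunsap.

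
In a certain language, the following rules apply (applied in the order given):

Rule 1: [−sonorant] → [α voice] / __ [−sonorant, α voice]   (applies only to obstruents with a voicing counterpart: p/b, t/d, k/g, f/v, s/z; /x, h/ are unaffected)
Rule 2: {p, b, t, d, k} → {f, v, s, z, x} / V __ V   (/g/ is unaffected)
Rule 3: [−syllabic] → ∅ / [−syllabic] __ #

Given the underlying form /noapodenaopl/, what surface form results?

Rule 1 (regressive voicing assimilation): no segment meets the environment; /noapodenaopl/ is unchanged.
Rule 2 (intervocalic spirantization): /p/ is a stop between vowels /a/ and /o/, so it spirantizes to the fricative [f]. /d/ is a stop between vowels /o/ and /e/, so it spirantizes to the fricative [z]. /noapodenaopl/ → noafozenaopl.
Rule 3 (final cluster simplification): /l/ is the second consonant of a word-final cluster /pl/, so it deletes. /noafozenaopl/ → noafozenaop.

noafozenaop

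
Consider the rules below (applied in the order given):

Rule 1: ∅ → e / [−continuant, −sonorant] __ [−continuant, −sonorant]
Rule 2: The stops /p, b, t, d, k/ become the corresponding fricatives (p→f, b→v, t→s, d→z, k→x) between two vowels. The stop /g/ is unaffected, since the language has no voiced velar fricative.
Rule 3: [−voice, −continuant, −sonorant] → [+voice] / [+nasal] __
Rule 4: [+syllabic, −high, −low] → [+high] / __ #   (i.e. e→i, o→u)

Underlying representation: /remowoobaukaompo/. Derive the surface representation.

remowoovauxaombu

Rule 1 (stop-cluster e-epenthesis): no segment meets the environment; /remowoobaukaompo/ is unchanged.
Rule 2 (intervocalic spirantization): /b/ is a stop between vowels /o/ and /a/, so it spirantizes to the fricative [v]. /k/ is a stop between vowels /u/ and /a/, so it spirantizes to the fricative [x]. /remowoobaukaompo/ → remowoovauxaompo.
Rule 3 (post-nasal voicing): /p/ is a voiceless stop immediately after the nasal /m/, so it voices to [b]. /remowoovauxaompo/ → remowoovauxaombo.
Rule 4 (final vowel raising): /o/ is a mid vowel in word-final position, so it raises to [u]. /remowoovauxaombo/ → remowoovauxaombu.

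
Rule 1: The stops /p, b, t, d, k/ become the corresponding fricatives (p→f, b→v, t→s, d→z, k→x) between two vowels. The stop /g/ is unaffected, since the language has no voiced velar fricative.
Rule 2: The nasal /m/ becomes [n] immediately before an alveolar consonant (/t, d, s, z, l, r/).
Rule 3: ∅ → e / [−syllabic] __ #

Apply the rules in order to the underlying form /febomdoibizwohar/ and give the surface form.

fevondoivizwohare

Rule 1 (intervocalic spirantization): /b/ is a stop between vowels /e/ and /o/, so it spirantizes to the fricative [v]. /b/ is a stop between vowels /i/ and /i/, so it spirantizes to the fricative [v]. /febomdoibizwohar/ → fevomdoivizwohar.
Rule 2 (nasal place assimilation): /m/ precedes the alveolar consonant /d/, so it assimilates in place to [n]. /fevomdoivizwohar/ → fevondoivizwohar.
Rule 3 (final e-epenthesis): the form ends in the consonant /r/, so [e] is inserted word-finally. /fevondoivizwohar/ → fevondoivizwohare.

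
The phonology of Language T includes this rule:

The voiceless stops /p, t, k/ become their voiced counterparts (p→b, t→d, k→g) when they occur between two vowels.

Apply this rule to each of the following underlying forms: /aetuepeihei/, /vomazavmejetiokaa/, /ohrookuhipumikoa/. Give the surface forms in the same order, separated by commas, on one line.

/aetuepeihei/: /t/ is a voiceless stop between vowels /e/ and /u/, so it voices to [d]. /p/ is a voiceless stop between vowels /e/ and /e/, so it voices to [b]. → [aeduebeihei].
/vomazavmejetiokaa/: /t/ is a voiceless stop between vowels /e/ and /i/, so it voices to [d]. /k/ is a voiceless stop between vowels /o/ and /a/, so it voices to [g]. → [vomazavmejediogaa].
/ohrookuhipumikoa/: /k/ is a voiceless stop between vowels /o/ and /u/, so it voices to [g]. /p/ is a voiceless stop between vowels /i/ and /u/, so it voices to [b]. /k/ is a voiceless stop between vowels /i/ and /o/, so it voices to [g]. → [ohrooguhibumigoa].

aeduebeihei, vomazavmejediogaa, ohrooguhibumigoa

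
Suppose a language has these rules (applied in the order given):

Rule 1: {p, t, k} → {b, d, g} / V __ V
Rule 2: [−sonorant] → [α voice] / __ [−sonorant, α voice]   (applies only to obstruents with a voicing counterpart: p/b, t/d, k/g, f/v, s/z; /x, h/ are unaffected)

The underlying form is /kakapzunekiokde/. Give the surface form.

Rule 1 (intervocalic voicing): /k/ is a voiceless stop between vowels /a/ and /a/, so it voices to [g]. /k/ is a voiceless stop between vowels /e/ and /i/, so it voices to [g]. /kakapzunekiokde/ → kagapzunegiokde.
Rule 2 (regressive voicing assimilation): /p/ precedes the voiced obstruent /z/, so it voices to [b] by assimilation. /k/ precedes the voiced obstruent /d/, so it voices to [g] by assimilation. /kagapzunegiokde/ → kagabzunegiogde.

kagabzunegiogde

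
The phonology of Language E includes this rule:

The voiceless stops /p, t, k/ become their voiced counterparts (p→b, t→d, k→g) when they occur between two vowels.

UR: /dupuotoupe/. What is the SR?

/p/ is a voiceless stop between vowels /u/ and /u/, so it voices to [b].
/t/ is a voiceless stop between vowels /o/ and /o/, so it voices to [d].
/p/ is a voiceless stop between vowels /u/ and /e/, so it voices to [b].
Surface form: [dubuodoube].

dubuodoube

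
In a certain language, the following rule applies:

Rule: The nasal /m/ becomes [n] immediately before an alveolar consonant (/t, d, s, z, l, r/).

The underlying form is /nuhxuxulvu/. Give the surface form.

nuhxuxulvu

No segment of /nuhxuxulvu/ meets the structural description of the rule, so the form surfaces unchanged.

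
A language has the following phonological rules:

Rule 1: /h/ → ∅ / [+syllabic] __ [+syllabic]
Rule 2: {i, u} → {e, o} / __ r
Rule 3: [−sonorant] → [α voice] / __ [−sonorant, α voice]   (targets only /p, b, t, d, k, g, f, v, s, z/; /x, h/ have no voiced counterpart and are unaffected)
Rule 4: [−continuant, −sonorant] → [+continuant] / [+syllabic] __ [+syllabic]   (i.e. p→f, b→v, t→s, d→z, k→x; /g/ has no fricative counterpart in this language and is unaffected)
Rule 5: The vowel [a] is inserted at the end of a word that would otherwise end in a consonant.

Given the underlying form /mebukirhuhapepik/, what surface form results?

Rule 1 (intervocalic h-deletion): /h/ occurs between vowels /u/ and /a/, so it deletes. /mebukirhuhapepik/ → mebukirhuapepik.
Rule 2 (pre-rhotic lowering): /i/ is a high vowel immediately before /r/, so it lowers to [e]. /mebukirhuapepik/ → mebukerhuapepik.
Rule 3 (regressive voicing assimilation): no segment meets the environment; /mebukerhuapepik/ is unchanged.
Rule 4 (intervocalic spirantization): /b/ is a stop between vowels /e/ and /u/, so it spirantizes to the fricative [v]. /k/ is a stop between vowels /u/ and /e/, so it spirantizes to the fricative [x]. /p/ is a stop between vowels /a/ and /e/, so it spirantizes to the fricative [f]. /p/ is a stop between vowels /e/ and /i/, so it spirantizes to the fricative [f]. /mebukerhuapepik/ → mevuxerhuafefik.
Rule 5 (final a-epenthesis): the form ends in the consonant /k/, so [a] is inserted word-finally. /mevuxerhuafefik/ → mevuxerhuafefika.

mevuxerhuafefika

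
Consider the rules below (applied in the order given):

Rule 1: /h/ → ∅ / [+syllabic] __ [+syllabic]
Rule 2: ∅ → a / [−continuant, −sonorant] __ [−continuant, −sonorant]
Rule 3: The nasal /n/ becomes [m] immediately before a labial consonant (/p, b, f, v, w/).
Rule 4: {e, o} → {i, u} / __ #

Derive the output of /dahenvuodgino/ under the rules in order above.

Rule 1 (intervocalic h-deletion): /h/ occurs between vowels /a/ and /e/, so it deletes. /dahenvuodgino/ → daenvuodgino.
Rule 2 (stop-cluster a-epenthesis): /d/ and /g/ form a stop–stop cluster, so [a] is inserted between them. /daenvuodgino/ → daenvuodagino.
Rule 3 (nasal place assimilation): /n/ precedes the labial consonant /v/, so it assimilates in place to [m]. /daenvuodagino/ → daemvuodagino.
Rule 4 (final vowel raising): /o/ is a mid vowel in word-final position, so it raises to [u]. /daemvuodagino/ → daemvuodaginu.

daemvuodaginu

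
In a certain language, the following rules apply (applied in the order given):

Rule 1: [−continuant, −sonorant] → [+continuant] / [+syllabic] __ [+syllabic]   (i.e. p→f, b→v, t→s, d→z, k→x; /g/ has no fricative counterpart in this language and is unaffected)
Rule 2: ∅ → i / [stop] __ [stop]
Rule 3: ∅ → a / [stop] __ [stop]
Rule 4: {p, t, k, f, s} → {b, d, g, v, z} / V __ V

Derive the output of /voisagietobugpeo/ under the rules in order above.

Rule 1 (intervocalic spirantization): /t/ is a stop between vowels /e/ and /o/, so it spirantizes to the fricative [s]. /b/ is a stop between vowels /o/ and /u/, so it spirantizes to the fricative [v]. /voisagietobugpeo/ → voisagiesovugpeo.
Rule 2 (stop-cluster i-epenthesis): /g/ and /p/ form a stop–stop cluster, so [i] is inserted between them. /voisagiesovugpeo/ → voisagiesovugipeo.
Rule 3 (stop-cluster a-epenthesis): no segment meets the environment; /voisagiesovugipeo/ is unchanged.
Rule 4 (intervocalic voicing): /s/ is a voiceless obstruent between vowels /i/ and /a/, so it voices to [z]. /s/ is a voiceless obstruent between vowels /e/ and /o/, so it voices to [z]. /p/ is a voiceless obstruent between vowels /i/ and /e/, so it voices to [b]. /voisagiesovugipeo/ → voizagiezovugibeo.

voizagiezovugibeo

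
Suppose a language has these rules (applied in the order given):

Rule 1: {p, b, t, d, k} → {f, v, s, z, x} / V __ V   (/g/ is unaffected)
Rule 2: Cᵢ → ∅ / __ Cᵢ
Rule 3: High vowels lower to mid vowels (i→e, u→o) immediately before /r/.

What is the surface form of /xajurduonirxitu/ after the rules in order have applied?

xajorduonerxisu

Rule 1 (intervocalic spirantization): /t/ is a stop between vowels /i/ and /u/, so it spirantizes to the fricative [s]. /xajurduonirxitu/ → xajurduonirxisu.
Rule 2 (degemination): no segment meets the environment; /xajurduonirxisu/ is unchanged.
Rule 3 (pre-rhotic lowering): /u/ is a high vowel immediately before /r/, so it lowers to [o]. /i/ is a high vowel immediately before /r/, so it lowers to [e]. /xajurduonirxisu/ → xajorduonerxisu.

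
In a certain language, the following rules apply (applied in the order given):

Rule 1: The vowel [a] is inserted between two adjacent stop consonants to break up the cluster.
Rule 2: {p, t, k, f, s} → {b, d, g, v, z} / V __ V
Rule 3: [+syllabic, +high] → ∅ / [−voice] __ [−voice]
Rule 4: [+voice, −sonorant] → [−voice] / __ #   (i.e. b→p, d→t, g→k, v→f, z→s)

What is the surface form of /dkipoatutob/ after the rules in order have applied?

dagiboadudop

Rule 1 (stop-cluster a-epenthesis): /d/ and /k/ form a stop–stop cluster, so [a] is inserted between them. /dkipoatutob/ → dakipoatutob.
Rule 2 (intervocalic voicing): /k/ is a voiceless obstruent between vowels /a/ and /i/, so it voices to [g]. /p/ is a voiceless obstruent between vowels /i/ and /o/, so it voices to [b]. /t/ is a voiceless obstruent between vowels /a/ and /u/, so it voices to [d]. /t/ is a voiceless obstruent between vowels /u/ and /o/, so it voices to [d]. /dakipoatutob/ → dagiboadudob.
Rule 3 (high vowel syncope): no segment meets the environment; /dagiboadudob/ is unchanged.
Rule 4 (final devoicing): /b/ is a voiced obstruent in word-final position, so it devoices to [p]. /dagiboadudob/ → dagiboadudop.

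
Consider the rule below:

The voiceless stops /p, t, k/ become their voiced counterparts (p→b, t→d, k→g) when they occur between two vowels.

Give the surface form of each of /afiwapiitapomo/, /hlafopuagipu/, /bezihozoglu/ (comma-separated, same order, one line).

afiwabiidabomo, hlafobuagibu, bezihozoglu

/afiwapiitapomo/: /p/ is a voiceless stop between vowels /a/ and /i/, so it voices to [b]. /t/ is a voiceless stop between vowels /i/ and /a/, so it voices to [d]. /p/ is a voiceless stop between vowels /a/ and /o/, so it voices to [b]. → [afiwabiidabomo].
/hlafopuagipu/: /p/ is a voiceless stop between vowels /o/ and /u/, so it voices to [b]. /p/ is a voiceless stop between vowels /i/ and /u/, so it voices to [b]. → [hlafobuagibu].
/bezihozoglu/: the rule's environment is not met; surfaces unchanged as [bezihozoglu].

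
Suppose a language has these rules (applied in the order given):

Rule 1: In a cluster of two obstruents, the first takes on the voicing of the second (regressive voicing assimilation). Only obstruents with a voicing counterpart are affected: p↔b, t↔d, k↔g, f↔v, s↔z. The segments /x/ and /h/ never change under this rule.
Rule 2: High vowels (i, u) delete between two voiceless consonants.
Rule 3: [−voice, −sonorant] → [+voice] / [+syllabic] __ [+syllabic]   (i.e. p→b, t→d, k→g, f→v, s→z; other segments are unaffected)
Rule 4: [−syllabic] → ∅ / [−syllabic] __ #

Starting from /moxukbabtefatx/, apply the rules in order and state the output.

Rule 1 (regressive voicing assimilation): /k/ precedes the voiced obstruent /b/, so it voices to [g] by assimilation. /b/ precedes the voiceless obstruent /t/, so it devoices to [p] by assimilation. /moxukbabtefatx/ → moxugbaptefatx.
Rule 2 (high vowel syncope): no segment meets the environment; /moxugbaptefatx/ is unchanged.
Rule 3 (intervocalic voicing): /f/ is a voiceless obstruent between vowels /e/ and /a/, so it voices to [v]. /moxugbaptefatx/ → moxugbaptevatx.
Rule 4 (final cluster simplification): /x/ is the second consonant of a word-final cluster /tx/, so it deletes. /moxugbaptevatx/ → moxugbaptevat.

moxugbaptevat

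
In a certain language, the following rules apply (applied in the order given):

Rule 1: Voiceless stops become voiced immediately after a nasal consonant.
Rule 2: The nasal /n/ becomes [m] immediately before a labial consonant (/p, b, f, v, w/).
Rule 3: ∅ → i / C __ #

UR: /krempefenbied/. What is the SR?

Rule 1 (post-nasal voicing): /p/ is a voiceless stop immediately after the nasal /m/, so it voices to [b]. /krempefenbied/ → krembefenbied.
Rule 2 (nasal place assimilation): /n/ precedes the labial consonant /b/, so it assimilates in place to [m]. /krembefenbied/ → krembefembied.
Rule 3 (final i-epenthesis): the form ends in the consonant /d/, so [i] is inserted word-finally. /krembefembied/ → krembefembiedi.

krembefembiedi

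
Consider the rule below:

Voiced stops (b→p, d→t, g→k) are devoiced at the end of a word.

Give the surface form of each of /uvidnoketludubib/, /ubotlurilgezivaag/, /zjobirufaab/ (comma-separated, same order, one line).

uvidnoketludubip, ubotlurilgezivaak, zjobirufaap

/uvidnoketludubib/: /b/ is a voiced stop in word-final position, so it devoices to [p]. → [uvidnoketludubip].
/ubotlurilgezivaag/: /g/ is a voiced stop in word-final position, so it devoices to [k]. → [ubotlurilgezivaak].
/zjobirufaab/: /b/ is a voiced stop in word-final position, so it devoices to [p]. → [zjobirufaap].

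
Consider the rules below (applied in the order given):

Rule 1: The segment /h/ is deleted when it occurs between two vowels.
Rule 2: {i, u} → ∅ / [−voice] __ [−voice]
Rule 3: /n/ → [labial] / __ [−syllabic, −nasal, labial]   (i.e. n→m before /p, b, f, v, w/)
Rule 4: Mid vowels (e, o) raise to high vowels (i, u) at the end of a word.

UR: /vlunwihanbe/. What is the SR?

vlumwiambi

Rule 1 (intervocalic h-deletion): /h/ occurs between vowels /i/ and /a/, so it deletes. /vlunwihanbe/ → vlunwianbe.
Rule 2 (high vowel syncope): no segment meets the environment; /vlunwianbe/ is unchanged.
Rule 3 (nasal place assimilation): /n/ precedes the labial consonant /w/, so it assimilates in place to [m]. /n/ precedes the labial consonant /b/, so it assimilates in place to [m]. /vlunwianbe/ → vlumwiambe.
Rule 4 (final vowel raising): /e/ is a mid vowel in word-final position, so it raises to [i]. /vlumwiambe/ → vlumwiambi.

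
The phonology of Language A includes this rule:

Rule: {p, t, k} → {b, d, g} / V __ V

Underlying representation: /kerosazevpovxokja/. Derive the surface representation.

kerosazevpovxokja

No segment of /kerosazevpovxokja/ meets the structural description of the rule, so the form surfaces unchanged.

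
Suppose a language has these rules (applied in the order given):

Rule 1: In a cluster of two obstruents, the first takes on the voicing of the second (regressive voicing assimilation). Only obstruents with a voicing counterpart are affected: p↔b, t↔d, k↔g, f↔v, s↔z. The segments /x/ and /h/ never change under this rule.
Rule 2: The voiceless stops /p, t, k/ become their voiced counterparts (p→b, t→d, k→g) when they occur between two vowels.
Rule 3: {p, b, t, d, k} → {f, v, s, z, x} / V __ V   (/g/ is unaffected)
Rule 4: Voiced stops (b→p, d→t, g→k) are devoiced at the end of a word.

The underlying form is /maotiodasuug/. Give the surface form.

maoziozasuuk

Rule 1 (regressive voicing assimilation): no segment meets the environment; /maotiodasuug/ is unchanged.
Rule 2 (intervocalic voicing): /t/ is a voiceless stop between vowels /o/ and /i/, so it voices to [d]. /maotiodasuug/ → maodiodasuug.
Rule 3 (intervocalic spirantization): /d/ is a stop between vowels /o/ and /i/, so it spirantizes to the fricative [z]. /d/ is a stop between vowels /o/ and /a/, so it spirantizes to the fricative [z]. /maodiodasuug/ → maoziozasuug.
Rule 4 (final devoicing): /g/ is a voiced stop in word-final position, so it devoices to [k]. /maoziozasuug/ → maoziozasuuk.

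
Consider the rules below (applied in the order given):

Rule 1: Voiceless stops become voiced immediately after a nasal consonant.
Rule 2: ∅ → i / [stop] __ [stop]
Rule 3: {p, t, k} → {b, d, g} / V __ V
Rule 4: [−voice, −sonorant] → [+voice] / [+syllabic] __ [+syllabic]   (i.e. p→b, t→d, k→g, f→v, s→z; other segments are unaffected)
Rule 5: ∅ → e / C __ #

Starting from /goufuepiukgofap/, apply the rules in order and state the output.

gouvuebiugigovape

Rule 1 (post-nasal voicing): no segment meets the environment; /goufuepiukgofap/ is unchanged.
Rule 2 (stop-cluster i-epenthesis): /k/ and /g/ form a stop–stop cluster, so [i] is inserted between them. /goufuepiukgofap/ → goufuepiukigofap.
Rule 3 (intervocalic voicing): /p/ is a voiceless stop between vowels /e/ and /i/, so it voices to [b]. /k/ is a voiceless stop between vowels /u/ and /i/, so it voices to [g]. /goufuepiukigofap/ → goufuebiugigofap.
Rule 4 (intervocalic voicing): /f/ is a voiceless obstruent between vowels /u/ and /u/, so it voices to [v]. /f/ is a voiceless obstruent between vowels /o/ and /a/, so it voices to [v]. /goufuebiugigofap/ → gouvuebiugigovap.
Rule 5 (final e-epenthesis): the form ends in the consonant /p/, so [e] is inserted word-finally. /gouvuebiugigovap/ → gouvuebiugigovape.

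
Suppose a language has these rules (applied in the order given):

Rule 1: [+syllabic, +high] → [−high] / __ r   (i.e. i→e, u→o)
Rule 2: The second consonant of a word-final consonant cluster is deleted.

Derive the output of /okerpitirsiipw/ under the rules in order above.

okerpitersiip

Rule 1 (pre-rhotic lowering): /i/ is a high vowel immediately before /r/, so it lowers to [e]. /okerpitirsiipw/ → okerpitersiipw.
Rule 2 (final cluster simplification): /w/ is the second consonant of a word-final cluster /pw/, so it deletes. /okerpitersiipw/ → okerpitersiip.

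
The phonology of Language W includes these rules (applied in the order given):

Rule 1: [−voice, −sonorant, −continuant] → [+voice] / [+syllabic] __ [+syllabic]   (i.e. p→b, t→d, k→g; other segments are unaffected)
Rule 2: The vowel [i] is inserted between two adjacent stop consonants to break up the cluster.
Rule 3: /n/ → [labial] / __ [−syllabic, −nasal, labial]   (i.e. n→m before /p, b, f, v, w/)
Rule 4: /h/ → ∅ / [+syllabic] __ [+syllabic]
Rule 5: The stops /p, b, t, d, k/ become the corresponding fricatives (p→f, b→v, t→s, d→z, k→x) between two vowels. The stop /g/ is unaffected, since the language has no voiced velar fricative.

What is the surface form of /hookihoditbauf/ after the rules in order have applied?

hoogiozisivauf

Rule 1 (intervocalic voicing): /k/ is a voiceless stop between vowels /o/ and /i/, so it voices to [g]. /hookihoditbauf/ → hoogihoditbauf.
Rule 2 (stop-cluster i-epenthesis): /t/ and /b/ form a stop–stop cluster, so [i] is inserted between them. /hoogihoditbauf/ → hoogihoditibauf.
Rule 3 (nasal place assimilation): no segment meets the environment; /hoogihoditibauf/ is unchanged.
Rule 4 (intervocalic h-deletion): /h/ occurs between vowels /i/ and /o/, so it deletes. /hoogihoditibauf/ → hoogioditibauf.
Rule 5 (intervocalic spirantization): /d/ is a stop between vowels /o/ and /i/, so it spirantizes to the fricative [z]. /t/ is a stop between vowels /i/ and /i/, so it spirantizes to the fricative [s]. /b/ is a stop between vowels /i/ and /a/, so it spirantizes to the fricative [v]. /hoogioditibauf/ → hoogiozisivauf.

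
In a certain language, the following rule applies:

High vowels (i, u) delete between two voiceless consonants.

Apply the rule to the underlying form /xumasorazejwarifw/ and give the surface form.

xumasorazejwarifw

No segment of /xumasorazejwarifw/ meets the structural description of the rule, so the form surfaces unchanged.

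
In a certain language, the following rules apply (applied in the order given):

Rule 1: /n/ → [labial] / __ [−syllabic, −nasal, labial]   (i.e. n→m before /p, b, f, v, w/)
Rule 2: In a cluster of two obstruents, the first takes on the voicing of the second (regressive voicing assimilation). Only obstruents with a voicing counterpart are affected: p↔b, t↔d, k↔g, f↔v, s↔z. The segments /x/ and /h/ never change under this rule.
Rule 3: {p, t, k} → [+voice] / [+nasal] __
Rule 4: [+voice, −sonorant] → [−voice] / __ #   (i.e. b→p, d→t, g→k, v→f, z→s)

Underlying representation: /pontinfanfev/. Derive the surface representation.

Rule 1 (nasal place assimilation): /n/ precedes the labial consonant /f/, so it assimilates in place to [m]. /n/ precedes the labial consonant /f/, so it assimilates in place to [m]. /pontinfanfev/ → pontimfamfev.
Rule 2 (regressive voicing assimilation): no segment meets the environment; /pontimfamfev/ is unchanged.
Rule 3 (post-nasal voicing): /t/ is a voiceless stop immediately after the nasal /n/, so it voices to [d]. /pontimfamfev/ → pondimfamfev.
Rule 4 (final devoicing): /v/ is a voiced obstruent in word-final position, so it devoices to [f]. /pondimfamfev/ → pondimfamfef.

pondimfamfef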